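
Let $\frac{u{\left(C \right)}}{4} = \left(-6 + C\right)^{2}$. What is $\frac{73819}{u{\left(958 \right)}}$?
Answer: $\frac{73819}{3625216} \approx 0.020363$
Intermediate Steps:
$u{\left(C \right)} = 4 \left(-6 + C\right)^{2}$
$\frac{73819}{u{\left(958 \right)}} = \frac{73819}{4 \left(-6 + 958\right)^{2}} = \frac{73819}{4 \cdot 952^{2}} = \frac{73819}{4 \cdot 906304} = \frac{73819}{3625216}$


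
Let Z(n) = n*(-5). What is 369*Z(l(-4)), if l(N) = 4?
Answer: -7380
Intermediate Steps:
Z(n) = -5*n
369*Z(l(-4)) = 369*(-5*4) = 369*(-20) = -7380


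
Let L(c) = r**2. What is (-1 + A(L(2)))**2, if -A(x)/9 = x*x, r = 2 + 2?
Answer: 5313025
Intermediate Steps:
r = 4
L(c) = 16 (L(c) = 4**2 = 16)
A(x) = -9*x**2 (A(x) = -9*x*x = -9*x**2)
(-1 + A(L(2)))**2 = (-1 - 9*16**2)**2 = (-1 - 9*256)**2 = (-1 - 2304)**2 = (-2305)**2 = 5313025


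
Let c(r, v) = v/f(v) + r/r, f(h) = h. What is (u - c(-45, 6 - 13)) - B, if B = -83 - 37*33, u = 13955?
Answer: 15257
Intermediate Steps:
c(r, v) = 2 (c(r, v) = v/v + r/r = 1 + 1 = 2)
B = -1304 (B = -83 - 1221 = -1304)
(u - c(-45, 6 - 13)) - B = (13955 - 1*2) - 1*(-1304) = (13955 - 2) + 1304 = 13953 + 1304 = 15257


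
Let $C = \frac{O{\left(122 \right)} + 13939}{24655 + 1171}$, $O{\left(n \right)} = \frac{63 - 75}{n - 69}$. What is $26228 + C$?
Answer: $\frac{35901048139}{1368778} \approx 26229.0$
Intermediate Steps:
$O{\left(n \right)} = - \frac{12}{-69 + n}$
$C = \frac{738755}{1368778}$ ($C = \frac{- \frac{12}{-69 + 122} + 13939}{24655 + 1171} = \frac{- \frac{12}{53} + 13939}{25826} = \left(\left(-12\right) \frac{1}{53} + 13939\right) \frac{1}{25826} = \left(- \frac{12}{53} + 13939\right) \frac{1}{25826} = \frac{738755}{53} \cdot \frac{1}{25826} = \frac{738755}{1368778} \approx 0.53972$)
$26228 + C = 26228 + \frac{738755}{1368778} = \frac{35901048139}{1368778}$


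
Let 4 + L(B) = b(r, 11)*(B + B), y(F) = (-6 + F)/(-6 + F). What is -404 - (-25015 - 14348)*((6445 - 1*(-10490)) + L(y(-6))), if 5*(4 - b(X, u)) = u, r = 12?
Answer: 3332981279/5 ≈ 6.6660e+8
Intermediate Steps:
y(F) = 1
b(X, u) = 4 - u/5
L(B) = -4 + 18*B/5 (L(B) = -4 + (4 - 1/5*11)*(B + B) = -4 + (4 - 11/5)*(2*B) = -4 + 9*(2*B)/5 = -4 + 18*B/5)
-404 - (-25015 - 14348)*((6445 - 1*(-10490)) + L(y(-6))) = -404 - (-25015 - 14348)*((6445 - 1*(-10490)) + (-4 + (18/5)*1)) = -404 - (-39363)*((6445 + 10490) + (-4 + 18/5)) = -404 - (-39363)*(16935 - 2/5) = -404 - (-39363)*84673/5 = -404 - 1*(-3332983299/5) = -404 + 3332983299/5 = 3332981279/5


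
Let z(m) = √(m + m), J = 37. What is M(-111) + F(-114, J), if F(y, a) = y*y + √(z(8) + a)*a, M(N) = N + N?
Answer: 12774 + 37*√41 ≈ 13011.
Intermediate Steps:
z(m) = √2*√m (z(m) = √(2*m) = √2*√m)
M(N) = 2*N
F(y, a) = y² + a*√(4 + a) (F(y, a) = y*y + √(√2*√8 + a)*a = y² + √(√2*(2*√2) + a)*a = y² + √(4 + a)*a = y² + a*√(4 + a))
M(-111) + F(-114, J) = 2*(-111) + ((-114)² + 37*√(4 + 37)) = -222 + (12996 + 37*√41) = 12774 + 37*√41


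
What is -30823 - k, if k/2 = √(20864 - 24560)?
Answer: -30823 - 8*I*√231 ≈ -30823.0 - 121.59*I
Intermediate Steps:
k = 8*I*√231 (k = 2*√(20864 - 24560) = 2*√(-3696) = 2*(4*I*√231) = 8*I*√231 ≈ 121.59*I)
-30823 - k = -30823 - 8*I*√231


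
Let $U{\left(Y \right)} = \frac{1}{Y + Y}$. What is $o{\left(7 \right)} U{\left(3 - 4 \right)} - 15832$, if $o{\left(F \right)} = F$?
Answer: $- \frac{31671}{2} \approx -15836.0$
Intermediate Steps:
$U{\left(Y \right)} = \frac{1}{2 Y}$
$o{\left(7 \right)} U{\left(3 - 4 \right)} - 15832 = 7 \frac{1}{2 \left(3 - 4\right)} - 15832 = 7 \frac{1}{2 \left(-1\right)} - 15832 = 7 \cdot \frac{1}{2} \left(-1\right) - 15832 = 7 \left(- \frac{1}{2}\right) - 15832 = - \frac{7}{2} - 15832 = - \frac{31671}{2}$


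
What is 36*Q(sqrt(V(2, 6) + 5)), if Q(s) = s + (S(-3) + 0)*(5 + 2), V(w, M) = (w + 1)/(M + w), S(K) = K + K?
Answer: -1512 + 9*sqrt(86) ≈ -1428.5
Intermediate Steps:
S(K) = 2*K
V(w, M) = (1 + w)/(M + w)
Q(s) = -42 + s (Q(s) = s + (2*(-3) + 0)*(5 + 2) = s + (-6 + 0)*7 = s - 6*7 = s - 42 = -42 + s)
36*Q(sqrt(V(2, 6) + 5)) = 36*(-42 + sqrt((1 + 2)/(6 + 2) + 5)) = 36*(-42 + sqrt(3/8 + 5)) = 36*(-42 + sqrt(43/8)) = 36*(-42 + sqrt(86)/4) = -1512 + 9*sqrt(86)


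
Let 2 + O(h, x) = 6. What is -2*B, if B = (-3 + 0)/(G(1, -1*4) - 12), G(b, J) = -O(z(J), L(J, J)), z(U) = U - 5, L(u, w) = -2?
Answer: -3/8 ≈ -0.37500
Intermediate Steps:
z(U) = -5 + U
O(h, x) = 4 (O(h, x) = -2 + 6 = 4)
G(b, J) = -4 (G(b, J) = -1*4 = -4)
B = 3/16 (B = (-3 + 0)/(-4 - 12) = -3/(-16) = -3*(-1/16) = 3/16 ≈ 0.18750)
-2*B = -2*3/16 = -3/8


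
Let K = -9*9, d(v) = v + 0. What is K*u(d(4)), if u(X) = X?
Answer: -324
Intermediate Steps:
d(v) = v
K = -81
K*u(d(4)) = -81*4 = -324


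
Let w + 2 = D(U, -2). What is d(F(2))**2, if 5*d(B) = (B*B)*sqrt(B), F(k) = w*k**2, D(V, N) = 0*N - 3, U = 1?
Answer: -128000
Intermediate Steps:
D(V, N) = -3 (D(V, N) = 0 - 3 = -3)
w = -5 (w = -2 - 3 = -5)
F(k) = -5*k**2
d(B) = B**(5/2)/5 (d(B) = ((B*B)*sqrt(B))/5 = (B**2*sqrt(B))/5 = B**(5/2)/5)
d(F(2))**2 = ((-5*2**2)**(5/2)/5)**2 = ((-5*4)**(5/2)/5)**2 = ((-20)**(5/2)/5)**2 = ((800*I*sqrt(5))/5)**2 = (160*I*sqrt(5))**2 = -128000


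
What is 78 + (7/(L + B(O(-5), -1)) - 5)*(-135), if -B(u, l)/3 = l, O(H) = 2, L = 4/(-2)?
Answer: -192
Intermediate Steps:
L = -2 (L = 4*(-½) = -2)
B(u, l) = -3*l
78 + (7/(L + B(O(-5), -1)) - 5)*(-135) = 78 + (7/(-2 - 3*(-1)) - 5)*(-135) = 78 + (7/(-2 + 3) - 5)*(-135) = 78 + (7/1 - 5)*(-135) = 78 + (7*1 - 5)*(-135) = 78 + (7 - 5)*(-135) = 78 + 2*(-135) = 78 - 270 = -192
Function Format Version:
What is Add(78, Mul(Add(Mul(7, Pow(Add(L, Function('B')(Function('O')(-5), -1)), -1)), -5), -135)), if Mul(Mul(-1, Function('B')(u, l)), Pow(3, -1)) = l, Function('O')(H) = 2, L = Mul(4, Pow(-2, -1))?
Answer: -192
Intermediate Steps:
L = -2 (L = Mul(4, Rational(-1, 2)) = -2)
Function('B')(u, l) = Mul(-3, l)
Add(78, Mul(Add(Mul(7, Pow(Add(L, Function('B')(Function('O')(-5), -1)), -1)), -5), -135)) = Add(78, Mul(Add(Mul(7, Pow(Add(-2, Mul(-3, -1)), -1)), -5), -135)) = Add(78, Mul(Add(Mul(7, Pow(Add(-2, 3), -1)), -5), -135)) = Add(78, Mul(Add(Mul(7, Pow(1, -1)), -5), -135)) = Add(78, Mul(Add(Mul(7, 1), -5), -135)) = Add(78, Mul(Add(7, -5), -135)) = Add(78, Mul(2, -135)) = Add(78, -270) = -192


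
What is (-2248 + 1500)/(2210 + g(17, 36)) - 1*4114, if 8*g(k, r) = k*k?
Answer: -4348850/1057 ≈ -4114.3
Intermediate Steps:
g(k, r) = k²/8 (g(k, r) = (k*k)/8 = k²/8)
(-2248 + 1500)/(2210 + g(17, 36)) - 1*4114 = (-2248 + 1500)/(2210 + (⅛)*17²) - 1*4114 = -748/(2210 + (⅛)*289) - 4114 = -748/(2210 + 289/8) - 4114 = -748/17969/8 - 4114 = -748*8/17969 - 4114 = -352/1057 - 4114 = -4348850/1057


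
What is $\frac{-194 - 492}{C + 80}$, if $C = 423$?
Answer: $- \frac{686}{503} \approx -1.3638$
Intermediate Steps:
$\frac{-194 - 492}{C + 80} = \frac{-194 - 492}{423 + 80} = - \frac{686}{503}$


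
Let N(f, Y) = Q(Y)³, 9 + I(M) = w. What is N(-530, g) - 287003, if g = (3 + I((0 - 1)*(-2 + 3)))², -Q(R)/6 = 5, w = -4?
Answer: -314003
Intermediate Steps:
Q(R) = -30 (Q(R) = -6*5 = -30)
I(M) = -13 (I(M) = -9 - 4 = -13)
g = 100 (g = (3 - 13)² = (-10)² = 100)
N(f, Y) = -27000 (N(f, Y) = (-30)³ = -27000)
N(-530, g) - 287003 = -27000 - 287003 = -314003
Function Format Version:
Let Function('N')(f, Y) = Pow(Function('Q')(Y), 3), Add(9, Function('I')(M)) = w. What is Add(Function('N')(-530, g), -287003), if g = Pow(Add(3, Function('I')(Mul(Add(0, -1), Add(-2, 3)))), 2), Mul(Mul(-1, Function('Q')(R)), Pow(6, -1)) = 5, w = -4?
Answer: -314003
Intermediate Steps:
Function('Q')(R) = -30 (Function('Q')(R) = Mul(-6, 5) = -30)
Function('I')(M) = -13 (Function('I')(M) = Add(-9, -4) = -13)
g = 100 (g = Pow(Add(3, -13), 2) = Pow(-10, 2) = 100)
Function('N')(f, Y) = -27000 (Function('N')(f, Y) = Pow(-30, 3) = -27000)
Add(Function('N')(-530, g), -287003) = Add(-27000, -287003) = -314003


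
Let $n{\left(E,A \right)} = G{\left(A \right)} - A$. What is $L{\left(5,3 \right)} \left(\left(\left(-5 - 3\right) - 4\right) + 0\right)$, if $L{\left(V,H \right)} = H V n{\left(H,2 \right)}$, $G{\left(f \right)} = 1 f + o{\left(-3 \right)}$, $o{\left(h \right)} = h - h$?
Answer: $0$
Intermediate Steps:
$o{\left(h \right)} = 0$
$G{\left(f \right)} = f$ ($G{\left(f \right)} = 1 f + 0 = f + 0 = f$)
$n{\left(E,A \right)} = 0$ ($n{\left(E,A \right)} = A - A = 0$)
$L{\left(V,H \right)} = 0$ ($L{\left(V,H \right)} = H V 0 = 0$)
$L{\left(5,3 \right)} \left(\left(\left(-5 - 3\right) - 4\right) + 0\right) = 0 \left(\left(\left(-5 - 3\right) - 4\right) + 0\right) = 0 \left(\left(-8 - 4\right) + 0\right) = 0 \left(-12 + 0\right) = 0 \left(-12\right) = 0$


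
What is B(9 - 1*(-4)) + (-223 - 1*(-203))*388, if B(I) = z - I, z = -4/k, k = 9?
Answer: -69961/9 ≈ -7773.4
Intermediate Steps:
z = -4/9 ≈ -0.44444
B(I) = -4/9 - I
B(9 - 1*(-4)) + (-223 - 1*(-203))*388 = (-4/9 - (9 - 1*(-4))) + (-223 - 1*(-203))*388 = (-4/9 - (9 + 4)) + (-223 + 203)*388 = (-4/9 - 1*13) - 20*388 = (-4/9 - 13) - 7760 = -121/9 - 7760 = -69961/9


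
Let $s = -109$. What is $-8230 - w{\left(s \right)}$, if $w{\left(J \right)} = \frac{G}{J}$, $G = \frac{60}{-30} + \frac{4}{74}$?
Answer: $- \frac{33191662}{4033} \approx -8230.0$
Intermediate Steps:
$G = - \frac{72}{37}$ ($G = 60 \left(- \frac{1}{30}\right) + 4 \cdot \frac{1}{74} = -2 + \frac{2}{37} = - \frac{72}{37} \approx -1.9459$)
$w{\left(J \right)} = - \frac{72}{37 J}$
$-8230 - w{\left(s \right)} = -8230 - - \frac{72}{37 \left(-109\right)} = -8230 - \left(- \frac{72}{37}\right) \left(- \frac{1}{109}\right) = -8230 - \frac{72}{4033} = - \frac{33191662}{4033}$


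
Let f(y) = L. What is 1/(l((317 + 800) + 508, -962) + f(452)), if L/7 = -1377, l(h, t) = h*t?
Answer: -1/1572889 ≈ -6.3577e-7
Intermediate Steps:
L = -9639 (L = 7*(-1377) = -9639)
f(y) = -9639
1/(l((317 + 800) + 508, -962) + f(452)) = 1/(((317 + 800) + 508)*(-962) - 9639) = 1/((1117 + 508)*(-962) - 9639) = 1/(1625*(-962) - 9639) = 1/(-1563250 - 9639) = 1/(-1572889) = -1/1572889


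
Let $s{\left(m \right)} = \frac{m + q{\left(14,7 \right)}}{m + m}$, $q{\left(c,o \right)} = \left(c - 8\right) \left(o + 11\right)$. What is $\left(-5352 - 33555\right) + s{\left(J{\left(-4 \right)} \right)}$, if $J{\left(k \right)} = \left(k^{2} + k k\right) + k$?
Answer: $- \frac{272332}{7} \approx -38905.0$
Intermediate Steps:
$J{\left(k \right)} = k + 2 k^{2}$ ($J{\left(k \right)} = \left(k^{2} + k^{2}\right) + k = 2 k^{2} + k = k + 2 k^{2}$)
$q{\left(c,o \right)} = \left(-8 + c\right) \left(11 + o\right)$
$s{\left(m \right)} = \frac{108 + m}{2 m}$ ($s{\left(m \right)} = \frac{m + \left(-88 - 56 + 11 \cdot 14 + 14 \cdot 7\right)}{m + m} = \frac{m + \left(-88 - 56 + 154 + 98\right)}{2 m} = \left(m + 108\right) \frac{1}{2 m} = \left(108 + m\right) \frac{1}{2 m} = \frac{108 + m}{2 m}$)
$\left(-5352 - 33555\right) + s{\left(J{\left(-4 \right)} \right)} = \left(-5352 - 33555\right) + \frac{108 - 4 \left(1 + 2 \left(-4\right)\right)}{2 \left(- 4 \left(1 + 2 \left(-4\right)\right)\right)} = -38907 + \frac{108 - 4 \left(1 - 8\right)}{2 \left(- 4 \left(1 - 8\right)\right)} = -38907 + \frac{108 - -28}{2 \left(\left(-4\right) \left(-7\right)\right)} = -38907 + \frac{108 + 28}{2 \cdot 28} = -38907 + \frac{1}{2} \cdot \frac{1}{28} \cdot 136 = -38907 + \frac{17}{7} = - \frac{272332}{7}$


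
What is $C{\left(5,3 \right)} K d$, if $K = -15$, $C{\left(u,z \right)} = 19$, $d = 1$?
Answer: $-285$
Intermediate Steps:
$C{\left(5,3 \right)} K d = 19 \left(-15\right) 1 = \left(-285\right) 1 = -285$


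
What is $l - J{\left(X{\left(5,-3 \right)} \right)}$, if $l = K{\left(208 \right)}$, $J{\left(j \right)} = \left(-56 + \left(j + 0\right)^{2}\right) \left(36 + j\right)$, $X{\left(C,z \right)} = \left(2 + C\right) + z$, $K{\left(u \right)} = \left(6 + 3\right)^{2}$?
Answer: $1681$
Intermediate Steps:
$K{\left(u \right)} = 81$ ($K{\left(u \right)} = 9^{2} = 81$)
$X{\left(C,z \right)} = 2 + C + z$
$J{\left(j \right)} = \left(-56 + j^{2}\right) \left(36 + j\right)$
$l = 81$
$l - J{\left(X{\left(5,-3 \right)} \right)} = 81 - \left(-2016 + \left(2 + 5 - 3\right)^{3} - 56 \left(2 + 5 - 3\right) + 36 \left(2 + 5 - 3\right)^{2}\right) = 81 - \left(-2016 + 4^{3} - 224 + 36 \cdot 4^{2}\right) = 81 - \left(-2016 + 64 - 224 + 36 \cdot 16\right) = 81 - \left(-2016 + 64 - 224 + 576\right) = 81 - -1600 = 81 + 1600 = 1681$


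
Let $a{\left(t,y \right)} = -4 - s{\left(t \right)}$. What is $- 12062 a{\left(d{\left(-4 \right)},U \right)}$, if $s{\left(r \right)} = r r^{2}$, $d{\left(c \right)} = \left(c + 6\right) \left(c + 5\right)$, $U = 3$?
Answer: $144744$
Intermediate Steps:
$d{\left(c \right)} = \left(5 + c\right) \left(6 + c\right)$ ($d{\left(c \right)} = \left(6 + c\right) \left(5 + c\right) = \left(5 + c\right) \left(6 + c\right)$)
$s{\left(r \right)} = r^{3}$
$a{\left(t,y \right)} = -4 - t^{3}$
$- 12062 a{\left(d{\left(-4 \right)},U \right)} = - 12062 \left(-4 - \left(30 + \left(-4\right)^{2} + 11 \left(-4\right)\right)^{3}\right) = - 12062 \left(-4 - \left(30 + 16 - 44\right)^{3}\right) = - 12062 \left(-4 - 2^{3}\right) = - 12062 \left(-4 - 8\right) = \left(-12062\right) \left(-12\right) = 144744$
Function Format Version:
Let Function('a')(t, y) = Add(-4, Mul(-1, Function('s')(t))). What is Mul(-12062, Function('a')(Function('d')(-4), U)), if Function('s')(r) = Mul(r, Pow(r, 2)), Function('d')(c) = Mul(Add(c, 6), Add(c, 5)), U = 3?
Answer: 144744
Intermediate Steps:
Function('d')(c) = Mul(Add(5, c), Add(6, c)) (Function('d')(c) = Mul(Add(6, c), Add(5, c)) = Mul(Add(5, c), Add(6, c)))
Function('s')(r) = Pow(r, 3)
Function('a')(t, y) = Add(-4, Mul(-1, Pow(t, 3)))
Mul(-12062, Function('a')(Function('d')(-4), U)) = Mul(-12062, Add(-4, Mul(-1, Pow(Add(30, Pow(-4, 2), Mul(11, -4)), 3)))) = Mul(-12062, Add(-4, Mul(-1, Pow(Add(30, 16, -44), 3)))) = Mul(-12062, Add(-4, Mul(-1, Pow(2, 3)))) = Mul(-12062, Add(-4, Mul(-1, 8))) = Mul(-12062, Add(-4, -8)) = Mul(-12062, -12) = 144744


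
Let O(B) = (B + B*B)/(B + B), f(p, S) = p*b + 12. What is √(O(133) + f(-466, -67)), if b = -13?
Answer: 19*√17 ≈ 78.339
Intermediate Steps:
f(p, S) = 12 - 13*p (f(p, S) = p*(-13) + 12 = -13*p + 12 = 12 - 13*p)
O(B) = (B + B²)/(2*B) (O(B) = (B + B²)/((2*B)) = (B + B²)*(1/(2*B)) = (B + B²)/(2*B))
√(O(133) + f(-466, -67)) = √((½ + (½)*133) + (12 - 13*(-466))) = √((½ + 133/2) + (12 + 6058)) = √(67 + 6070) = √6137 = 19*√17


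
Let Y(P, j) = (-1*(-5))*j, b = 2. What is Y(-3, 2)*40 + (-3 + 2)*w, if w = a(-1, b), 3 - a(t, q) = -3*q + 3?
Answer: 394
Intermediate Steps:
a(t, q) = 3*q (a(t, q) = 3 - (-3*q + 3) = 3 - (3 - 3*q) = 3 + (-3 + 3*q) = 3*q)
Y(P, j) = 5*j
w = 6 (w = 3*2 = 6)
Y(-3, 2)*40 + (-3 + 2)*w = (5*2)*40 + (-3 + 2)*6 = 10*40 - 1*6 = 400 - 6 = 394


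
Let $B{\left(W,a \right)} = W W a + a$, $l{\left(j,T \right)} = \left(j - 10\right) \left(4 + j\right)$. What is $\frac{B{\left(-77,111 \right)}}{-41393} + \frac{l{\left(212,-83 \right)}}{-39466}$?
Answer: $- \frac{13891882278}{816808069} \approx -17.008$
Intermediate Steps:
$l{\left(j,T \right)} = \left(-10 + j\right) \left(4 + j\right)$
$B{\left(W,a \right)} = a + a W^{2}$ ($B{\left(W,a \right)} = W^{2} a + a = a W^{2} + a = a + a W^{2}$)
$\frac{B{\left(-77,111 \right)}}{-41393} + \frac{l{\left(212,-83 \right)}}{-39466} = \frac{111 \left(1 + \left(-77\right)^{2}\right)}{-41393} + \frac{-40 + 212^{2} - 1272}{-39466} = 111 \left(1 + 5929\right) \left(- \frac{1}{41393}\right) + \left(-40 + 44944 - 1272\right) \left(- \frac{1}{39466}\right) = 111 \cdot 5930 \left(- \frac{1}{41393}\right) + 43632 \left(- \frac{1}{39466}\right) = 658230 \left(- \frac{1}{41393}\right) - \frac{21816}{19733} = - \frac{658230}{41393} - \frac{21816}{19733} = - \frac{13891882278}{816808069}$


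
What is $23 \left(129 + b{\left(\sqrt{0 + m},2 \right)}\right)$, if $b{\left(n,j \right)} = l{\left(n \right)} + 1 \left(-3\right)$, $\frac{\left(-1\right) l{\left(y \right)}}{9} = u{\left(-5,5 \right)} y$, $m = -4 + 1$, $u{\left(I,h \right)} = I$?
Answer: $2898 + 1035 i \sqrt{3} \approx 2898.0 + 1792.7 i$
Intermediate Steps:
$m = -3$
$l{\left(y \right)} = 45 y$ ($l{\left(y \right)} = - 9 \left(- 5 y\right) = 45 y$)
$b{\left(n,j \right)} = -3 + 45 n$ ($b{\left(n,j \right)} = 45 n + 1 \left(-3\right) = 45 n - 3 = -3 + 45 n$)
$23 \left(129 + b{\left(\sqrt{0 + m},2 \right)}\right) = 23 \left(129 - \left(3 - 45 \sqrt{0 - 3}\right)\right) = 23 \left(129 - \left(3 - 45 \sqrt{-3}\right)\right) = 23 \left(129 - \left(3 - 45 i \sqrt{3}\right)\right) = 23 \left(126 + 45 i \sqrt{3}\right) = 2898 + 1035 i \sqrt{3}$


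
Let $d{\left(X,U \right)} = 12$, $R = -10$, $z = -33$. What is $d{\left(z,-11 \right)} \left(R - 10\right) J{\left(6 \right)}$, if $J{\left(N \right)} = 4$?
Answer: $-960$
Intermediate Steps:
$d{\left(z,-11 \right)} \left(R - 10\right) J{\left(6 \right)} = 12 \left(-10 - 10\right) 4 = 12 \left(\left(-20\right) 4\right) = 12 \left(-80\right) = -960$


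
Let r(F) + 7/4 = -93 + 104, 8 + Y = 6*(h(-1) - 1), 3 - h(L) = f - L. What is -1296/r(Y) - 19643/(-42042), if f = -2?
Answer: -16709149/119658 ≈ -139.64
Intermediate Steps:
h(L) = 5 + L (h(L) = 3 - (-2 - L) = 3 + (2 + L) = 5 + L)
Y = 10 (Y = -8 + 6*((5 - 1) - 1) = -8 + 6*(4 - 1) = -8 + 6*3 = -8 + 18 = 10)
r(F) = 37/4 (r(F) = -7/4 + (-93 + 104) = -7/4 + 11 = 37/4)
-1296/r(Y) - 19643/(-42042) = -1296/37/4 - 19643/(-42042) = -1296*4/37 - 19643*(-1/42042) = -5184/37 + 1511/3234 = -16709149/119658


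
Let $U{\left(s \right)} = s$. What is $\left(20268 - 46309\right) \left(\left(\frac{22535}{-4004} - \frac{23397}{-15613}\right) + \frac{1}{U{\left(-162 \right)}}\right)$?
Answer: $\frac{41950055764621}{389513124} \approx 1.077 \cdot 10^{5}$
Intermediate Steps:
$\left(20268 - 46309\right) \left(\left(\frac{22535}{-4004} - \frac{23397}{-15613}\right) + \frac{1}{U{\left(-162 \right)}}\right) = \left(20268 - 46309\right) \left(\left(\frac{22535}{-4004} - \frac{23397}{-15613}\right) + \frac{1}{-162}\right) = - 26041 \left(\left(22535 \left(- \frac{1}{4004}\right) - - \frac{23397}{15613}\right) - \frac{1}{162}\right) = - 26041 \left(\left(- \frac{22535}{4004} + \frac{23397}{15613}\right) - \frac{1}{162}\right) = - 26041 \left(- \frac{19858259}{4808804} - \frac{1}{162}\right) = \left(-26041\right) \left(- \frac{1610923381}{389513124}\right) = \frac{41950055764621}{389513124}$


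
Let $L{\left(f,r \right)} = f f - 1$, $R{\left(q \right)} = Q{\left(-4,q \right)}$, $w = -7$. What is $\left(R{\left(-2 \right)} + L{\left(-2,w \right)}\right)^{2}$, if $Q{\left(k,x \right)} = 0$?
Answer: $9$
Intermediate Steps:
$R{\left(q \right)} = 0$
$L{\left(f,r \right)} = -1 + f^{2}$ ($L{\left(f,r \right)} = f^{2} - 1 = -1 + f^{2}$)
$\left(R{\left(-2 \right)} + L{\left(-2,w \right)}\right)^{2} = \left(0 - \left(1 - \left(-2\right)^{2}\right)\right)^{2} = \left(0 + \left(-1 + 4\right)\right)^{2} = \left(0 + 3\right)^{2} = 3^{2} = 9$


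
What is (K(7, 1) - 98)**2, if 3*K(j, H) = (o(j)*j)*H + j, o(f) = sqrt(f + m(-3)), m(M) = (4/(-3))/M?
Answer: 744604/81 - 4018*sqrt(67)/27 ≈ 7974.5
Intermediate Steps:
m(M) = -4/(3*M) (m(M) = (4*(-1/3))/M = -4/(3*M))
o(f) = sqrt(4/9 + f) (o(f) = sqrt(f - 4/3/(-3)) = sqrt(f - 4/3*(-1/3)) = sqrt(f + 4/9) = sqrt(4/9 + f))
K(j, H) = j/3 + H*j*sqrt(4 + 9*j)/9 (K(j, H) = (((sqrt(4 + 9*j)/3)*j)*H + j)/3 = ((j*sqrt(4 + 9*j)/3)*H + j)/3 = (H*j*sqrt(4 + 9*j)/3 + j)/3 = (j + H*j*sqrt(4 + 9*j)/3)/3 = j/3 + H*j*sqrt(4 + 9*j)/9)
(K(7, 1) - 98)**2 = ((1/9)*7*(3 + 1*sqrt(4 + 9*7)) - 98)**2 = ((1/9)*7*(3 + 1*sqrt(4 + 63)) - 98)**2 = ((1/9)*7*(3 + 1*sqrt(67)) - 98)**2 = ((1/9)*7*(3 + sqrt(67)) - 98)**2 = ((7/3 + 7*sqrt(67)/9) - 98)**2 = (-287/3 + 7*sqrt(67)/9)**2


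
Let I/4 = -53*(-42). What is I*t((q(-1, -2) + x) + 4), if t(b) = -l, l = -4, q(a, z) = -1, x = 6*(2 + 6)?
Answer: 35616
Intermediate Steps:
x = 48 (x = 6*8 = 48)
t(b) = 4 (t(b) = -1*(-4) = 4)
I = 8904 (I = 4*(-53*(-42)) = 4*2226 = 8904)
I*t((q(-1, -2) + x) + 4) = 8904*4 = 35616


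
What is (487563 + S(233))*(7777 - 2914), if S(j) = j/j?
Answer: 2371023732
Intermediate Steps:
S(j) = 1
(487563 + S(233))*(7777 - 2914) = (487563 + 1)*(7777 - 2914) = 487564*4863 = 2371023732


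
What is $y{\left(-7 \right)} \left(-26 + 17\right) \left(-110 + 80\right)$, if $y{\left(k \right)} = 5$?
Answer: $1350$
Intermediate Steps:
$y{\left(-7 \right)} \left(-26 + 17\right) \left(-110 + 80\right) = 5 \left(-26 + 17\right) \left(-110 + 80\right) = 5 \left(\left(-9\right) \left(-30\right)\right) = 5 \cdot 270 = 1350$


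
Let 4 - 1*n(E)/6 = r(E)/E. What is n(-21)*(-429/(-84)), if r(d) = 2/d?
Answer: 125983/1029 ≈ 122.43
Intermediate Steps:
n(E) = 24 - 12/E**2 (n(E) = 24 - 6*2/E/E = 24 - 12/E**2)
n(-21)*(-429/(-84)) = (24 - 12/(-21)**2)*(-429/(-84)) = (24 - 12*1/441)*(-429*(-1/84)) = (24 - 4/147)*(143/28) = (3524/147)*(143/28) = 125983/1029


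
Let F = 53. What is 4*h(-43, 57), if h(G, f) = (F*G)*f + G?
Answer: -519784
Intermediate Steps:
h(G, f) = G + 53*G*f (h(G, f) = (53*G)*f + G = 53*G*f + G = G + 53*G*f)
4*h(-43, 57) = 4*(-43*(1 + 53*57)) = 4*(-43*(1 + 3021)) = 4*(-43*3022) = 4*(-129946) = -519784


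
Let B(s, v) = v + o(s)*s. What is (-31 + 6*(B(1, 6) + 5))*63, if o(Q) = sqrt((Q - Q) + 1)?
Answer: 2583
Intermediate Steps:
o(Q) = 1 (o(Q) = sqrt(0 + 1) = sqrt(1) = 1)
B(s, v) = s + v (B(s, v) = v + 1*s = v + s = s + v)
(-31 + 6*(B(1, 6) + 5))*63 = (-31 + 6*((1 + 6) + 5))*63 = (-31 + 6*(7 + 5))*63 = (-31 + 6*12)*63 = (-31 + 72)*63 = 41*63 = 2583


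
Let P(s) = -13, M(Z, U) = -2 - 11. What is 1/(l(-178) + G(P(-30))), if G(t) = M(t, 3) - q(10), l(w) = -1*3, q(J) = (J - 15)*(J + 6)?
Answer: 1/64 ≈ 0.015625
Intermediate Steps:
q(J) = (-15 + J)*(6 + J)
M(Z, U) = -13
l(w) = -3
G(t) = 67 (G(t) = -13 - (-90 + 10² - 9*10) = -13 - (-90 + 100 - 90) = -13 - 1*(-80) = -13 + 80 = 67)
1/(l(-178) + G(P(-30))) = 1/(-3 + 67) = 1/64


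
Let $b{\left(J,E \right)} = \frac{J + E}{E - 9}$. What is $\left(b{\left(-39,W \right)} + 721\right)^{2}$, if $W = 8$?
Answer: $565504$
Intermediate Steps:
$b{\left(J,E \right)} = \frac{E + J}{-9 + E}$
$\left(b{\left(-39,W \right)} + 721\right)^{2} = \left(\frac{8 - 39}{-9 + 8} + 721\right)^{2} = \left(\frac{1}{-1} \left(-31\right) + 721\right)^{2} = \left(\left(-1\right) \left(-31\right) + 721\right)^{2} = \left(31 + 721\right)^{2} = 752^{2} = 565504$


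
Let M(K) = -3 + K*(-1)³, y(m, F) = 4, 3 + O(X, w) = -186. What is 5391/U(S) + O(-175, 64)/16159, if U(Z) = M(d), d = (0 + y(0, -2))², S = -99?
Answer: -87116760/307021 ≈ -283.75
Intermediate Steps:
O(X, w) = -189 (O(X, w) = -3 - 186 = -189)
d = 16 (d = (0 + 4)² = 4² = 16)
M(K) = -3 - K (M(K) = -3 + K*(-1) = -3 - K)
U(Z) = -19 (U(Z) = -3 - 1*16 = -3 - 16 = -19)
5391/U(S) + O(-175, 64)/16159 = 5391/(-19) - 189/16159 = 5391*(-1/19) - 189*1/16159 = -5391/19 - 189/16159 = -87116760/307021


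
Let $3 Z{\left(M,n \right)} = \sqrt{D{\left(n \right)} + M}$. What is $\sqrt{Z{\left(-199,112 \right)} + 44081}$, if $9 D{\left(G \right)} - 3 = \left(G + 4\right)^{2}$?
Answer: $\frac{\sqrt{396729 + 2 \sqrt{2917}}}{3} \approx 209.98$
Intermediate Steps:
$D{\left(G \right)} = \frac{1}{3} + \frac{\left(4 + G\right)^{2}}{9}$ ($D{\left(G \right)} = \frac{1}{3} + \frac{\left(G + 4\right)^{2}}{9} = \frac{1}{3} + \frac{\left(4 + G\right)^{2}}{9}$)
$Z{\left(M,n \right)} = \frac{\sqrt{\frac{1}{3} + M + \frac{\left(4 + n\right)^{2}}{9}}}{3}$ ($Z{\left(M,n \right)} = \frac{\sqrt{\left(\frac{1}{3} + \frac{\left(4 + n\right)^{2}}{9}\right) + M}}{3} = \frac{\sqrt{\frac{1}{3} + M + \frac{\left(4 + n\right)^{2}}{9}}}{3}$)
$\sqrt{Z{\left(-199,112 \right)} + 44081} = \sqrt{\frac{\sqrt{3 + \left(4 + 112\right)^{2} + 9 \left(-199\right)}}{9} + 44081} = \sqrt{\frac{\sqrt{3 + 116^{2} - 1791}}{9} + 44081} = \sqrt{\frac{\sqrt{3 + 13456 - 1791}}{9} + 44081} = \sqrt{\frac{\sqrt{11668}}{9} + 44081} = \sqrt{\frac{2 \sqrt{2917}}{9} + 44081} = \sqrt{44081 + \frac{2 \sqrt{2917}}{9}}$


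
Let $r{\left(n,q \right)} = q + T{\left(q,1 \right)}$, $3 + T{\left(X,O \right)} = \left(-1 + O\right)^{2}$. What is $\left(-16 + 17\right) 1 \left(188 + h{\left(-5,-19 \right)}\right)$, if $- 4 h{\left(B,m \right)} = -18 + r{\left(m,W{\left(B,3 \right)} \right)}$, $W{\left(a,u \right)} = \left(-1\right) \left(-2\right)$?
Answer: $\frac{771}{4} \approx 192.75$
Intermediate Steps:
$W{\left(a,u \right)} = 2$
$T{\left(X,O \right)} = -3 + \left(-1 + O\right)^{2}$
$r{\left(n,q \right)} = -3 + q$ ($r{\left(n,q \right)} = q - \left(3 - \left(-1 + 1\right)^{2}\right) = q - \left(3 - 0^{2}\right) = q + \left(-3 + 0\right) = q - 3 = -3 + q$)
$h{\left(B,m \right)} = \frac{19}{4}$ ($h{\left(B,m \right)} = - \frac{-18 + \left(-3 + 2\right)}{4} = - \frac{-18 - 1}{4} = \left(- \frac{1}{4}\right) \left(-19\right) = \frac{19}{4}$)
$\left(-16 + 17\right) 1 \left(188 + h{\left(-5,-19 \right)}\right) = \left(-16 + 17\right) 1 \left(188 + \frac{19}{4}\right) = 1 \cdot 1 \cdot \frac{771}{4} = 1 \cdot \frac{771}{4} = \frac{771}{4}$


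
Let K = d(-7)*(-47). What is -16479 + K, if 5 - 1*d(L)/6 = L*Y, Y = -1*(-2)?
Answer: -21837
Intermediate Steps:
Y = 2
d(L) = 30 - 12*L (d(L) = 30 - 6*L*2 = 30 - 12*L)
K = -5358 (K = (30 - 12*(-7))*(-47) = (30 + 84)*(-47) = 114*(-47) = -5358)
-16479 + K = -16479 - 5358 = -21837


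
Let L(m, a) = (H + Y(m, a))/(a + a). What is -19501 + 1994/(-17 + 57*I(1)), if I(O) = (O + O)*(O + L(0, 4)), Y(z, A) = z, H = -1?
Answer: -6446855/331 ≈ -19477.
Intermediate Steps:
L(m, a) = (-1 + m)/(2*a) (L(m, a) = (-1 + m)/(a + a) = (-1 + m)/((2*a)) = (-1 + m)*(1/(2*a)) = (-1 + m)/(2*a))
I(O) = 2*O*(-⅛ + O) (I(O) = (O + O)*(O + (½)*(-1 + 0)/4) = (2*O)*(O + (½)*(¼)*(-1)) = (2*O)*(O - ⅛) = (2*O)*(-⅛ + O) = 2*O*(-⅛ + O))
-19501 + 1994/(-17 + 57*I(1)) = -19501 + 1994/(-17 + 57*((¼)*1*(-1 + 8*1))) = -19501 + 1994/(-17 + 57*((¼)*1*(-1 + 8))) = -19501 + 1994/(-17 + 57*((¼)*1*7)) = -19501 + 1994/(-17 + 57*(7/4)) = -19501 + 1994/(-17 + 399/4) = -19501 + 1994/(331/4) = -19501 + 1994*(4/331) = -19501 + 7976/331 = -6446855/331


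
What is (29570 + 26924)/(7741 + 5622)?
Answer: 56494/13363 ≈ 4.2276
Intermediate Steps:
(29570 + 26924)/(7741 + 5622) = 56494/13363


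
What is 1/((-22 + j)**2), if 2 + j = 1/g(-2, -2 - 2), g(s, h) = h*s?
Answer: 64/36481 ≈ 0.0017543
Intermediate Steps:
j = -15/8 (j = -2 + 1/((-2 - 2)*(-2)) = -2 + 1/(-4*(-2)) = -2 + 1/8 = -15/8 ≈ -1.8750)
1/((-22 + j)**2) = 1/((-22 - 15/8)**2) = 1/((-191/8)**2) = 1/(36481/64) = 64/36481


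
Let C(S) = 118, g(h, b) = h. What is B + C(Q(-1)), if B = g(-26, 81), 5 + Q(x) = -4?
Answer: 92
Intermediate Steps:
Q(x) = -9 (Q(x) = -5 - 4 = -9)
B = -26
B + C(Q(-1)) = -26 + 118 = 92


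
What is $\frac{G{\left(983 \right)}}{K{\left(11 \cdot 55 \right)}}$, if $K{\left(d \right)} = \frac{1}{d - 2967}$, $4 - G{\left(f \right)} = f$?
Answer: $2312398$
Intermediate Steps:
$G{\left(f \right)} = 4 - f$
$K{\left(d \right)} = \frac{1}{-2967 + d}$
$\frac{G{\left(983 \right)}}{K{\left(11 \cdot 55 \right)}} = \frac{4 - 983}{\frac{1}{-2967 + 11 \cdot 55}} = \frac{4 - 983}{\frac{1}{-2967 + 605}} = - \frac{979}{\frac{1}{-2362}} = - \frac{979}{- \frac{1}{2362}} = \left(-979\right) \left(-2362\right) = 2312398$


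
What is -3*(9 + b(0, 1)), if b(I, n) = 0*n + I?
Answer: -27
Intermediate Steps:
b(I, n) = I (b(I, n) = 0 + I = I)
-3*(9 + b(0, 1)) = -3*(9 + 0) = -3*9 = -27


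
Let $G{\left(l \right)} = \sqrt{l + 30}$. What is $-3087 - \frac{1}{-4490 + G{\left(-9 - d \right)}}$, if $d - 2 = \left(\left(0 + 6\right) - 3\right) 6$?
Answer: $- \frac{13857542}{4489} \approx -3087.0$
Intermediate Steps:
$d = 20$ ($d = 2 + \left(\left(0 + 6\right) - 3\right) 6 = 2 + \left(6 - 3\right) 6 = 2 + 3 \cdot 6 = 2 + 18 = 20$)
$G{\left(l \right)} = \sqrt{30 + l}$
$-3087 - \frac{1}{-4490 + G{\left(-9 - d \right)}} = -3087 - \frac{1}{-4490 + \sqrt{30 - 29}} = -3087 - \frac{1}{-4490 + \sqrt{1}} = -3087 - \frac{1}{-4490 + 1} = -3087 - \frac{1}{-4489} = -3087 - - \frac{1}{4489} = -3087 + \frac{1}{4489} = - \frac{13857542}{4489}$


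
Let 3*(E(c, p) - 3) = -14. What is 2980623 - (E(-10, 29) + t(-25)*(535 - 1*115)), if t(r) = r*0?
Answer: 8941874/3 ≈ 2.9806e+6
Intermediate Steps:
t(r) = 0
E(c, p) = -5/3 (E(c, p) = 3 + (⅓)*(-14) = 3 - 14/3 = -5/3)
2980623 - (E(-10, 29) + t(-25)*(535 - 1*115)) = 2980623 - (-5/3 + 0*(535 - 1*115)) = 2980623 - (-5/3 + 0*(535 - 115)) = 2980623 - (-5/3 + 0*420) = 2980623 - (-5/3 + 0) = 2980623 - 1*(-5/3) = 2980623 + 5/3 = 8941874/3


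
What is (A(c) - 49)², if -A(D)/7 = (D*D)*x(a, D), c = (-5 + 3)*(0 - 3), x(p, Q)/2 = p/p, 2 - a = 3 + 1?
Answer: 305809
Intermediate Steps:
a = -2 (a = 2 - (3 + 1) = 2 - 1*4 = 2 - 4 = -2)
x(p, Q) = 2 (x(p, Q) = 2*(p/p) = 2*1 = 2)
c = 6 (c = -2*(-3) = 6)
A(D) = -14*D² (A(D) = -7*D*D*2 = -7*D²*2 = -14*D²)
(A(c) - 49)² = (-14*6² - 49)² = (-14*36 - 49)² = (-504 - 49)² = (-553)² = 305809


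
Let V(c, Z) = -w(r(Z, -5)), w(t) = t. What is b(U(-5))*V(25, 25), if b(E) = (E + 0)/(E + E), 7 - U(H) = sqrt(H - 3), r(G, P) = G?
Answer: -25/2 ≈ -12.500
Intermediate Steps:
U(H) = 7 - sqrt(-3 + H) (U(H) = 7 - sqrt(H - 3) = 7 - sqrt(-3 + H))
b(E) = 1/2 (b(E) = E/((2*E)) = E*(1/(2*E)) = 1/2)
V(c, Z) = -Z
b(U(-5))*V(25, 25) = (-1*25)/2 = (1/2)*(-25) = -25/2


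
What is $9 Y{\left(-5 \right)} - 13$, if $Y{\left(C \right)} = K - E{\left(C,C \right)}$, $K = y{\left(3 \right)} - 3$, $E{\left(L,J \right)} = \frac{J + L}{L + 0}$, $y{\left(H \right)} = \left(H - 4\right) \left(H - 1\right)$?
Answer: $-76$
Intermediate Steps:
$y{\left(H \right)} = \left(-1 + H\right) \left(-4 + H\right)$ ($y{\left(H \right)} = \left(-4 + H\right) \left(-1 + H\right) = \left(-1 + H\right) \left(-4 + H\right)$)
$E{\left(L,J \right)} = \frac{J + L}{L}$
$K = -5$ ($K = \left(4 + 3^{2} - 15\right) - 3 = \left(4 + 9 - 15\right) - 3 = -2 - 3 = -5$)
$Y{\left(C \right)} = -7$ ($Y{\left(C \right)} = -5 - \frac{C + C}{C} = -5 - \frac{2 C}{C} = -5 - 2 = -7$)
$9 Y{\left(-5 \right)} - 13 = 9 \left(-7\right) - 13 = -63 - 13 = -76$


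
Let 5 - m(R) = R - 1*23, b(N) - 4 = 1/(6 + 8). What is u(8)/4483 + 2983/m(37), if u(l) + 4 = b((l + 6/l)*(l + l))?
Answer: -187219037/564858 ≈ -331.44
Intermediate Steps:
b(N) = 57/14 (b(N) = 4 + 1/(6 + 8) = 4 + 1/14 = 57/14)
u(l) = 1/14 (u(l) = -4 + 57/14 = 1/14)
m(R) = 28 - R (m(R) = 5 - (R - 1*23) = 5 - (R - 23) = 5 - (-23 + R) = 5 + (23 - R) = 28 - R)
u(8)/4483 + 2983/m(37) = (1/14)/4483 + 2983/(28 - 1*37) = (1/14)*(1/4483) + 2983/(28 - 37) = 1/62762 + 2983/(-9) = 1/62762 + 2983*(-⅑) = 1/62762 - 2983/9 = -187219037/564858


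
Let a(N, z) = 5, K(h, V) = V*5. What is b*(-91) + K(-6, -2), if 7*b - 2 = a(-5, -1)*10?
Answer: -686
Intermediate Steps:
K(h, V) = 5*V
b = 52/7 (b = 2/7 + (5*10)/7 = 2/7 + (⅐)*50 = 2/7 + 50/7 = 52/7 ≈ 7.4286)
b*(-91) + K(-6, -2) = (52/7)*(-91) + 5*(-2) = -676 - 10 = -686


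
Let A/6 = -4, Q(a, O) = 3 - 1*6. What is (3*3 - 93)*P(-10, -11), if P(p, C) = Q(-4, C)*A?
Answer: -6048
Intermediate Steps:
Q(a, O) = -3 (Q(a, O) = 3 - 6 = -3)
A = -24 (A = 6*(-4) = -24)
P(p, C) = 72 (P(p, C) = -3*(-24) = 72)
(3*3 - 93)*P(-10, -11) = (3*3 - 93)*72 = (9 - 93)*72 = -84*72 = -6048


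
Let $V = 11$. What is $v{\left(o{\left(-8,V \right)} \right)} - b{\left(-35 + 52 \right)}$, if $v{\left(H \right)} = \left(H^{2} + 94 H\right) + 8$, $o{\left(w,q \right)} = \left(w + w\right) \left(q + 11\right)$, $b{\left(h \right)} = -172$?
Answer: $90996$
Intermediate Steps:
$o{\left(w,q \right)} = 2 w \left(11 + q\right)$
$v{\left(H \right)} = 8 + H^{2} + 94 H$
$v{\left(o{\left(-8,V \right)} \right)} - b{\left(-35 + 52 \right)} = \left(8 + \left(2 \left(-8\right) \left(11 + 11\right)\right)^{2} + 94 \cdot 2 \left(-8\right) \left(11 + 11\right)\right) - -172 = \left(8 + \left(2 \left(-8\right) 22\right)^{2} + 94 \cdot 2 \left(-8\right) 22\right) + 172 = \left(8 + \left(-352\right)^{2} + 94 \left(-352\right)\right) + 172 = \left(8 + 123904 - 33088\right) + 172 = 90824 + 172 = 90996$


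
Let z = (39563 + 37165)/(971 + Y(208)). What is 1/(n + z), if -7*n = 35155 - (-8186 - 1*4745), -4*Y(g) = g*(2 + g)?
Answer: -69643/478944710 ≈ -0.00014541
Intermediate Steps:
Y(g) = -g*(2 + g)/4
z = -76728/9949 (z = (39563 + 37165)/(971 - ¼*208*(2 + 208)) = 76728/(971 - ¼*208*210) = 76728/(971 - 10920) = 76728/(-9949) = 76728*(-1/9949) = -76728/9949 ≈ -7.7121)
n = -48086/7 (n = -(35155 - (-8186 - 1*4745))/7 = -(35155 - (-8186 - 4745))/7 = -(35155 - 1*(-12931))/7 = -(35155 + 12931)/7 = -⅐*48086 = -48086/7 ≈ -6869.4)
1/(n + z) = 1/(-48086/7 - 76728/9949) = 1/(-478944710/69643) = -69643/478944710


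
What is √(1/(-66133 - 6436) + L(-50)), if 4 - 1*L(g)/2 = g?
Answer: √11607264931/10367 ≈ 10.392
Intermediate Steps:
L(g) = 8 - 2*g
√(1/(-66133 - 6436) + L(-50)) = √(1/(-66133 - 6436) + (8 - 2*(-50))) = √(1/(-72569) + (8 + 100)) = √(-1/72569 + 108) = √(7837451/72569) = √11607264931/10367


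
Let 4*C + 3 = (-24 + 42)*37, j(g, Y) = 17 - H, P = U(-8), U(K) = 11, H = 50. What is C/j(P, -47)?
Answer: -221/44 ≈ -5.0227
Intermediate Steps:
P = 11
j(g, Y) = -33 (j(g, Y) = 17 - 1*50 = 17 - 50 = -33)
C = 663/4 (C = -3/4 + ((-24 + 42)*37)/4 = -3/4 + (18*37)/4 = -3/4 + (1/4)*666 = -3/4 + 333/2 = 663/4 ≈ 165.75)
C/j(P, -47) = (663/4)/(-33) = (663/4)*(-1/33) = -221/44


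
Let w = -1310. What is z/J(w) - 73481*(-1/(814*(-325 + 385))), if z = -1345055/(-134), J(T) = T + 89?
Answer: -21977873/3272280 ≈ -6.7164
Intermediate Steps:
J(T) = 89 + T
z = 1345055/134 (z = -1345055*(-1)/134 = -3665*(-367/134) = 1345055/134 ≈ 10038.)
z/J(w) - 73481*(-1/(814*(-325 + 385))) = 1345055/(134*(89 - 1310)) - 73481*(-1/(814*(-325 + 385))) = (1345055/134)/(-1221) - 73481/(60*(-814)) = (1345055/134)*(-1/1221) - 73481/(-48840) = -1345055/163614 - 73481*(-1/48840) = -1345055/163614 + 73481/48840 = -21977873/3272280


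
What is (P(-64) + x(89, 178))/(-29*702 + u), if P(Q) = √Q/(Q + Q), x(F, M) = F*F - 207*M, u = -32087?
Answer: 5785/10489 + I/839120 ≈ 0.55153 + 1.1917e-6*I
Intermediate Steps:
x(F, M) = F² - 207*M
P(Q) = 1/(2*√Q) (P(Q) = √Q/((2*Q)) = (1/(2*Q))*√Q = 1/(2*√Q))
(P(-64) + x(89, 178))/(-29*702 + u) = (1/(2*√(-64)) + (89² - 207*178))/(-29*702 - 32087) = ((-I/8)/2 + (7921 - 36846))/(-20358 - 32087) = (-I/16 - 28925)/(-52445) = (-28925 - I/16)*(-1/52445) = 5785/10489 + I/839120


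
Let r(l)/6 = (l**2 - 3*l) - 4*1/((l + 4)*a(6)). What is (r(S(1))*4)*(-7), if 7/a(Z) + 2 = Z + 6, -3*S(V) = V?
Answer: 2480/33 ≈ 75.151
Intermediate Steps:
S(V) = -V/3
a(Z) = 7/(4 + Z) (a(Z) = 7/(-2 + (Z + 6)) = 7/(-2 + (6 + Z)) = 7/(4 + Z))
r(l) = -24/(14/5 + 7*l/10) - 18*l + 6*l**2 (r(l) = 6*((l**2 - 3*l) - 4*10/(7*(l + 4))) = 6*((l**2 - 3*l) - 4*10/(7*(4 + l))) = 6*((l**2 - 3*l) - 4/(14/5 + 7*l/10)) = 6*(l**2 - 4/(14/5 + 7*l/10) - 3*l) = -24/(14/5 + 7*l/10) - 18*l + 6*l**2)
(r(S(1))*4)*(-7) = ((6*(-40 - (-28) + 7*(-1/3*1)**2 + 7*(-1/3*1)**3)/(7*(4 - 1/3*1)))*4)*(-7) = ((6*(-40 - 84*(-1/3) + 7*(-1/3)**2 + 7*(-1/3)**3)/(7*(4 - 1/3)))*4)*(-7) = ((6*(-40 + 28 + 7*(1/9) + 7*(-1/27))/(7*(11/3)))*4)*(-7) = (((6/7)*(3/11)*(-40 + 28 + 7/9 - 7/27))*4)*(-7) = (((6/7)*(3/11)*(-310/27))*4)*(-7) = -620/231*4*(-7) = -2480/231*(-7) = 2480/33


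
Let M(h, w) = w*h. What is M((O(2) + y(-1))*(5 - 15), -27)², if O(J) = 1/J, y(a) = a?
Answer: 18225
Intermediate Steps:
O(J) = 1/J
M(h, w) = h*w
M((O(2) + y(-1))*(5 - 15), -27)² = (((1/2 - 1)*(5 - 15))*(-27))² = (((½ - 1)*(-10))*(-27))² = (-½*(-10)*(-27))² = (5*(-27))² = (-135)² = 18225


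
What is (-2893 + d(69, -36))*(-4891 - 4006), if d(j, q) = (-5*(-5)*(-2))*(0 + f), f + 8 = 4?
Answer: 23959621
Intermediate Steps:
f = -4 (f = -8 + 4 = -4)
d(j, q) = 200 (d(j, q) = (-5*(-5)*(-2))*(0 - 4) = (25*(-2))*(-4) = -50*(-4) = 200)
(-2893 + d(69, -36))*(-4891 - 4006) = (-2893 + 200)*(-4891 - 4006) = -2693*(-8897) = 23959621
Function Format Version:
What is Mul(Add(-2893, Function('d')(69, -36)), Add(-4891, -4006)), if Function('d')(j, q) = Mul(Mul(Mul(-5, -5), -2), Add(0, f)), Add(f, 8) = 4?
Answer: 23959621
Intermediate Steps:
f = -4 (f = Add(-8, 4) = -4)
Function('d')(j, q) = 200 (Function('d')(j, q) = Mul(Mul(Mul(-5, -5), -2), Add(0, -4)) = Mul(Mul(25, -2), -4) = Mul(-50, -4) = 200)
Mul(Add(-2893, Function('d')(69, -36)), Add(-4891, -4006)) = Mul(Add(-2893, 200), Add(-4891, -4006)) = Mul(-2693, -8897) = 23959621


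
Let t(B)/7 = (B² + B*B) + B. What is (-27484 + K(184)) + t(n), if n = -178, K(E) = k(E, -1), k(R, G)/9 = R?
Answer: 416502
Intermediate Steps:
k(R, G) = 9*R
K(E) = 9*E
t(B) = 7*B + 14*B² (t(B) = 7*((B² + B*B) + B) = 7*((B² + B²) + B) = 7*(2*B² + B) = 7*(B + 2*B²) = 7*B + 14*B²)
(-27484 + K(184)) + t(n) = (-27484 + 9*184) + 7*(-178)*(1 + 2*(-178)) = (-27484 + 1656) + 7*(-178)*(1 - 356) = -25828 + 7*(-178)*(-355) = -25828 + 442330 = 416502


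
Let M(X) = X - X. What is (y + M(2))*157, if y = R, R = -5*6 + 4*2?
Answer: -3454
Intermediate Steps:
R = -22 (R = -30 + 8 = -22)
M(X) = 0
y = -22
(y + M(2))*157 = (-22 + 0)*157 = -22*157 = -3454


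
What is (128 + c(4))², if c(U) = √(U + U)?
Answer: 16392 + 512*√2 ≈ 17116.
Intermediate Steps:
c(U) = √2*√U (c(U) = √(2*U) = √2*√U)
(128 + c(4))² = (128 + √2*√4)² = (128 + √2*2)² = (128 + 2*√2)²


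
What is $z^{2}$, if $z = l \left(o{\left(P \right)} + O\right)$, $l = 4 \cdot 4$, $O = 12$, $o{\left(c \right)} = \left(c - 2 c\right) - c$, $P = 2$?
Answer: $16384$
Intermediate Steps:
$o{\left(c \right)} = - 2 c$ ($o{\left(c \right)} = - c - c = - 2 c$)
$l = 16$
$z = 128$ ($z = 16 \left(\left(-2\right) 2 + 12\right) = 16 \left(-4 + 12\right) = 16 \cdot 8 = 128$)
$z^{2} = 128^{2} = 16384$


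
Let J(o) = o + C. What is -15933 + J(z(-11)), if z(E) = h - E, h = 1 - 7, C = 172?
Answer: -15756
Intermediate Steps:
h = -6
z(E) = -6 - E
J(o) = 172 + o (J(o) = o + 172 = 172 + o)
-15933 + J(z(-11)) = -15933 + (172 + (-6 - 1*(-11))) = -15933 + (172 + (-6 + 11)) = -15933 + (172 + 5) = -15933 + 177 = -15756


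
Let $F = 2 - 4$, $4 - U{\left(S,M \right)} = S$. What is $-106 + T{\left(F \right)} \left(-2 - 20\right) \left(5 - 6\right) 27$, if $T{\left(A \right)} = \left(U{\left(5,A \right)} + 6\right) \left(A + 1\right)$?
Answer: $-3076$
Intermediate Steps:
$U{\left(S,M \right)} = 4 - S$
$F = -2$
$T{\left(A \right)} = 5 + 5 A$ ($T{\left(A \right)} = \left(\left(4 - 5\right) + 6\right) \left(A + 1\right) = \left(\left(4 - 5\right) + 6\right) \left(1 + A\right) = \left(-1 + 6\right) \left(1 + A\right) = 5 \left(1 + A\right) = 5 + 5 A$)
$-106 + T{\left(F \right)} \left(-2 - 20\right) \left(5 - 6\right) 27 = -106 + \left(5 + 5 \left(-2\right)\right) \left(-2 - 20\right) \left(5 - 6\right) 27 = -106 + \left(5 - 10\right) \left(-2 - 20\right) \left(5 - 6\right) 27 = -106 + \left(-5\right) \left(-22\right) \left(-1\right) 27 = -106 + 110 \left(-1\right) 27 = -106 - 2970 = -3076$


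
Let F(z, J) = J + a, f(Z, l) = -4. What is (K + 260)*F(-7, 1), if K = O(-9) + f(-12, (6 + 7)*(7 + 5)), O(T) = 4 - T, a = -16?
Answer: -4035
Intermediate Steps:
K = 9 (K = (4 - 1*(-9)) - 4 = (4 + 9) - 4 = 13 - 4 = 9)
F(z, J) = -16 + J (F(z, J) = J - 16 = -16 + J)
(K + 260)*F(-7, 1) = (9 + 260)*(-16 + 1) = 269*(-15) = -4035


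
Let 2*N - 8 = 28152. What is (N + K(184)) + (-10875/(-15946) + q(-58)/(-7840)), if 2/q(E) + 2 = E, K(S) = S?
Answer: 3821405600339/267892800 ≈ 14265.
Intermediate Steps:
N = 14080 (N = 4 + (1/2)*28152 = 4 + 14076 = 14080)
q(E) = 2/(-2 + E)
(N + K(184)) + (-10875/(-15946) + q(-58)/(-7840)) = (14080 + 184) + (-10875/(-15946) + (2/(-2 - 58))/(-7840)) = 14264 + (-10875*(-1/15946) + (2/(-60))*(-1/7840)) = 14264 + (10875/15946 + (2*(-1/60))*(-1/7840)) = 14264 + (10875/15946 - 1/30*(-1/7840)) = 14264 + (10875/15946 + 1/235200) = 14264 + 182701139/267892800 = 3821405600339/267892800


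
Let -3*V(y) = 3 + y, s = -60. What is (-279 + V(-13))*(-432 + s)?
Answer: 135628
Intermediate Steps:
V(y) = -1 - y/3 (V(y) = -(3 + y)/3 = -1 - y/3)
(-279 + V(-13))*(-432 + s) = (-279 + (-1 - 1/3*(-13)))*(-432 - 60) = (-279 + (-1 + 13/3))*(-492) = (-279 + 10/3)*(-492) = -827/3*(-492) = 135628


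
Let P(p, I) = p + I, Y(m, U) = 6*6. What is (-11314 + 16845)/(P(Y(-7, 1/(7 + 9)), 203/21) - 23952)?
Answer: -16593/71719 ≈ -0.23136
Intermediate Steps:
Y(m, U) = 36
P(p, I) = I + p
(-11314 + 16845)/(P(Y(-7, 1/(7 + 9)), 203/21) - 23952) = (-11314 + 16845)/((203/21 + 36) - 23952) = 5531/((203*(1/21) + 36) - 23952) = 5531/((29/3 + 36) - 23952) = 5531/(137/3 - 23952) = 5531/(-71719/3) = 5531*(-3/71719) = -16593/71719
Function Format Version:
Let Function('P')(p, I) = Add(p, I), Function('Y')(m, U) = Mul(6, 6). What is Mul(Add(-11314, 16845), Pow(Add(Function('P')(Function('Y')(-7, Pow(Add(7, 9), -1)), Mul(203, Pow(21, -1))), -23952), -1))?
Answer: Rational(-16593, 71719) ≈ -0.23136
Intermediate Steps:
Function('Y')(m, U) = 36
Function('P')(p, I) = Add(I, p)
Mul(Add(-11314, 16845), Pow(Add(Function('P')(Function('Y')(-7, Pow(Add(7, 9), -1)), Mul(203, Pow(21, -1))), -23952), -1)) = Mul(Add(-11314, 16845), Pow(Add(Add(Mul(203, Pow(21, -1)), 36), -23952), -1)) = Mul(5531, Pow(Add(Add(Mul(203, Rational(1, 21)), 36), -23952), -1)) = Mul(5531, Pow(Add(Add(Rational(29, 3), 36), -23952), -1)) = Mul(5531, Pow(Add(Rational(137, 3), -23952), -1)) = Mul(5531, Pow(Rational(-71719, 3), -1)) = Mul(5531, Rational(-3, 71719)) = Rational(-16593, 71719)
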